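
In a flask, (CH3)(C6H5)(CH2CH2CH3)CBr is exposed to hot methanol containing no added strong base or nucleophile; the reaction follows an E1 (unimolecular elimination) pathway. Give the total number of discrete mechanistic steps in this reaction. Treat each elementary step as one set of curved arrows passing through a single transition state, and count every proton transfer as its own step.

2

Step 1: Ionisation: the C–Br σ-bond cleaves heterolytically; both bonding electrons depart with Br⁻, leaving a tertiary carbocation at the α-carbon.
(No 1,2-shift: no single shift to an adjacent carbon would give a more stable cation.)
Step 2: A methanol molecule (solvent) deprotonates a β-carbon; as the C–H bond breaks, those electrons form the new alkene π bond.
Total: 2 elementary steps.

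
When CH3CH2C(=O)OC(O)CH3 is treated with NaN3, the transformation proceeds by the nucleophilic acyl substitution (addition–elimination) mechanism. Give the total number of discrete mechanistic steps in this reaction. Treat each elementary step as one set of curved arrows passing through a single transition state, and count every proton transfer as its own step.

2

Step 1: A lone pair on the N of N3⁻ attacks the electrophilic acyl carbon; the π(C=O) electrons move onto oxygen, giving a tetrahedral intermediate.
Step 2: An oxygen lone pair re-forms the C=O π bond as the C–O σ-bond breaks; CH3CO2⁻ is expelled.
Total: 2 elementary steps.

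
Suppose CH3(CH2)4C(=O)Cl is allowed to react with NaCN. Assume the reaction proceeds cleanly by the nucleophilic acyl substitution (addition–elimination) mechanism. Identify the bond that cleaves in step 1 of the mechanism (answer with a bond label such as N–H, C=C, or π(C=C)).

Step 1: Nucleophilic addition of CN⁻ to the acyl carbon breaks the π(C=O) bond and yields a tetrahedral, anionic intermediate.
The bond broken in this step is the π(C=O) bond.

π(C=O)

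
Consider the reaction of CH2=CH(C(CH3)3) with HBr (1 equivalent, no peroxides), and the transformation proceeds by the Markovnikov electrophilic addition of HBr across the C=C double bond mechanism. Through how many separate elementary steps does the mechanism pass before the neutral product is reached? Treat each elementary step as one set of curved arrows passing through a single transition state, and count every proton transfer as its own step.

3

Step 1: Electrophilic addition begins with the π(C=C) electrons forming a bond to the proton of HBr. Following Markovnikov's rule, the resulting cation is secondary. The H–Br bond breaks heterolytically, releasing Br⁻.
Step 2: Carbocation rearrangement: a 1,2-methyl shift from the adjacent tert-butyl carbon converts the initially-formed secondary cation into the more stable tertiary cation.
Step 3: Nucleophilic attack by Br⁻ on the carbocation completes the addition, giving R–Br.
Total: 3 elementary steps.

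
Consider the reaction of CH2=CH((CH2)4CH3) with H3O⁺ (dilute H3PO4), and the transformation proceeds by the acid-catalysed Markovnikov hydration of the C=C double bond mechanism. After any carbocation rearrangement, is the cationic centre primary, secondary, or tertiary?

Step 1: The π electrons of the C=C bond attack a proton of H3O⁺; Markovnikov addition places the new C–H on the less-substituted alkene carbon, so the positive charge ends up on the more-substituted carbon — a secondary carbocation. H2O is released.
No single 1,2-shift to an adjacent carbon would give a more-substituted cation, so no rearrangement occurs.

secondary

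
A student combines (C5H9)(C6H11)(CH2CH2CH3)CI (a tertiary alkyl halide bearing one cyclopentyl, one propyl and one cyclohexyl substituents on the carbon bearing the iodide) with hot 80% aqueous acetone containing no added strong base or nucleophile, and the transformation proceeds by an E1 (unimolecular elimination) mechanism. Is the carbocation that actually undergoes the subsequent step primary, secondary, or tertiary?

Step 1: The C–I bond breaks with both electrons going to the iodide; I⁻ leaves and a tertiary carbocation remains.
No single 1,2-shift to an adjacent carbon would give a more-substituted cation, so no rearrangement occurs.

tertiary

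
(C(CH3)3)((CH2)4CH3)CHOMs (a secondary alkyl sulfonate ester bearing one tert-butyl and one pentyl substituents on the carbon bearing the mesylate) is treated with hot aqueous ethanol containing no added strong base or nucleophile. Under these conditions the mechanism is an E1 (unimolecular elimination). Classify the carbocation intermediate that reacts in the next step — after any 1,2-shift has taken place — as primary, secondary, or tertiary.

tertiary

Step 1: Unassisted departure of MsO⁻ (taking the C–O bonding pair) generates a secondary carbocation.
Step 2: Carbocation rearrangement: a 1,2-methyl shift from the adjacent tert-butyl carbon converts the initially-formed secondary cation into the more stable tertiary cation.
The cation rearranges from secondary to tertiary via a 1,2-methyl shift from the adjacent tert-butyl carbon; the tertiary cation is what reacts next.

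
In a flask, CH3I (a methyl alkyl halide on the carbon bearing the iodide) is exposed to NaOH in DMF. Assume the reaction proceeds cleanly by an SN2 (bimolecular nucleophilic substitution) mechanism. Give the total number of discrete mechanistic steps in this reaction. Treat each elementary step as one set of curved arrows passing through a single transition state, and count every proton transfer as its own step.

Step 1: OH⁻ attacks the back face of the α-carbon while I⁻ departs with the C–I bonding pair — a single concerted displacement through a pentacoordinate transition state.
Total: 1 elementary step.

1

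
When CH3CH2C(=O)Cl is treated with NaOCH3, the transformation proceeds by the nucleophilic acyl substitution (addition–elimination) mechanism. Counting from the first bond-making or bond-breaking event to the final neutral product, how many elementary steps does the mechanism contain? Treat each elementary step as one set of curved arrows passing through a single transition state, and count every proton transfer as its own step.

2

Step 1: CH3O⁻ adds to the carbonyl carbon; the C=O π electrons shift onto oxygen and a tetrahedral alkoxide intermediate forms.
Step 2: An oxygen lone pair re-forms the C=O π bond as the C–Cl σ-bond breaks; Cl⁻ is expelled.
Total: 2 elementary steps.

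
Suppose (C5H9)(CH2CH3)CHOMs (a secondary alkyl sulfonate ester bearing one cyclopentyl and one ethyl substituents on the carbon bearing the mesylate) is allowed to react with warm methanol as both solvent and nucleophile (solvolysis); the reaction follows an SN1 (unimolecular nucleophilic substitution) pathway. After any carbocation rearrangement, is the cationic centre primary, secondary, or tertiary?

Step 1: Ionisation: the C–O σ-bond cleaves heterolytically; both bonding electrons depart with MsO⁻, leaving a secondary carbocation at the α-carbon.
Step 2: Carbocation rearrangement: a 1,2-hydride shift from the adjacent cyclopentyl carbon converts the initially-formed secondary cation into the more stable tertiary cation.
The cation rearranges from secondary to tertiary via a 1,2-hydride shift from the adjacent cyclopentyl carbon; the tertiary cation is what reacts next.

tertiary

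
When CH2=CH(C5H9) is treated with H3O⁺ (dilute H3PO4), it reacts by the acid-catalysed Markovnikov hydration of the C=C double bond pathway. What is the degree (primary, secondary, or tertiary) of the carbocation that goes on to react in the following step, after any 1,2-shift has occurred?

Step 1: The π electrons of the C=C bond attack a proton of H3O⁺; Markovnikov addition places the new C–H on the less-substituted alkene carbon, so the positive charge ends up on the more-substituted carbon — a secondary carbocation. H2O is released.
Step 2: A hydride (H with its bonding pair) migrates from the adjacent cyclopentyl carbon to the cationic centre — a 1,2-hydride shift — upgrading the secondary cation to a tertiary one.
The cation rearranges from secondary to tertiary via a 1,2-hydride shift from the adjacent cyclopentyl carbon; the tertiary cation is what reacts next.

tertiary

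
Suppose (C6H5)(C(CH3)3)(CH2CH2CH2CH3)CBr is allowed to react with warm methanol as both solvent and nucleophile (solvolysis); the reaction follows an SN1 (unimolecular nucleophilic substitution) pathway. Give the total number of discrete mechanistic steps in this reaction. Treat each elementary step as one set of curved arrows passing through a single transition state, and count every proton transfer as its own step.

3

Step 1: Ionisation: the C–Br σ-bond cleaves heterolytically; both bonding electrons depart with Br⁻, leaving a tertiary carbocation at the α-carbon.
(No 1,2-shift: no single shift to an adjacent carbon would give a more stable cation.)
Step 2: Nucleophilic capture: the oxygen of CH3OH bonds to the cationic carbon, producing an oxonium-ion intermediate.
Step 3: A second solvent molecule removes the proton on oxygen, giving the neutral ether product.
Total: 3 elementary steps.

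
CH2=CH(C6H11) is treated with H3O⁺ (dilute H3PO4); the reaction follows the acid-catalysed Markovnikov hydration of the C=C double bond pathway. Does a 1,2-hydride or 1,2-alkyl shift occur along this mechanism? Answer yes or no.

The first-formed carbocation is secondary.
The adjacent cyclohexyl carbon already bears 2 other carbon substituents and has a hydrogen to migrate; after a 1,2-hydride shift from that carbon the positive charge sits on a tertiary centre.
Tertiary is more stable than secondary, so the shift occurs.

yes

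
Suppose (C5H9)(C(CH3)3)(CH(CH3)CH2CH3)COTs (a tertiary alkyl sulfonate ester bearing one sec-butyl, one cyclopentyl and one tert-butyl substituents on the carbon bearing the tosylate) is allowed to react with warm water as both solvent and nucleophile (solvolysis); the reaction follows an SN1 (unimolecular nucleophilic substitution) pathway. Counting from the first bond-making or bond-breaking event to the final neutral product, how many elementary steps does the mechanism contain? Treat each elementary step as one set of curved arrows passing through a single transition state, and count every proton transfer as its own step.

Step 1: Ionisation: the C–O σ-bond cleaves heterolytically; both bonding electrons depart with TsO⁻, leaving a tertiary carbocation at the α-carbon.
(No 1,2-shift: no single shift to an adjacent carbon would give a more stable cation.)
Step 2: Nucleophilic capture: the oxygen of H2O bonds to the cationic carbon, producing an oxonium-ion intermediate.
Step 3: A second solvent molecule removes the proton on oxygen, giving the neutral alcohol product.
Total: 3 elementary steps.

3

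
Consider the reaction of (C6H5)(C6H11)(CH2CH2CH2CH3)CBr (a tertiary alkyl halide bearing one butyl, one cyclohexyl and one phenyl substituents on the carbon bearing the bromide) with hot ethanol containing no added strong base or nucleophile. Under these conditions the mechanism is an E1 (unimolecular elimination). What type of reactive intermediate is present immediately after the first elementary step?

Step 1: Rate-determining heterolysis of the C–Br bond gives Br⁻ and a tertiary carbocation.
After step 1 the species present is a tertiary carbocation.

tertiary carbocation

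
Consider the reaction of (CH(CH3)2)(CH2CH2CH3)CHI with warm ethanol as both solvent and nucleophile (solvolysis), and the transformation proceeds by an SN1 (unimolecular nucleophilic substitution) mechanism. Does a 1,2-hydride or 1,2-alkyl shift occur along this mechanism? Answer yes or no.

The first-formed carbocation is secondary.
The adjacent isopropyl carbon already bears 2 other carbon substituents and has a hydrogen to migrate; after a 1,2-hydride shift from that carbon the positive charge sits on a tertiary centre.
Tertiary is more stable than secondary, so the shift occurs.

yes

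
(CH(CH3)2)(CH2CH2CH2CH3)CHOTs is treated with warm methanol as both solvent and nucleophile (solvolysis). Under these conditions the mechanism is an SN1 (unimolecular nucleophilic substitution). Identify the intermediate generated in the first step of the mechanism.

secondary carbocation

Step 1: Rate-determining heterolysis of the C–O bond gives TsO⁻ and a secondary carbocation.
After step 1 the species present is a secondary carbocation.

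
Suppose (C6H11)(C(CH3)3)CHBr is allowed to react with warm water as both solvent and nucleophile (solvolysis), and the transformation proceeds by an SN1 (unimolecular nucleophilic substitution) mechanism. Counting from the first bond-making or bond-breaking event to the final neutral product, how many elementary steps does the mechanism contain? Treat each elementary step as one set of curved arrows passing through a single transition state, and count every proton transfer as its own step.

Step 1: The C–Br bond breaks with both electrons going to the bromide; Br⁻ leaves and a secondary carbocation remains.
Step 2: A hydride (H with its bonding pair) migrates from the adjacent cyclohexyl carbon to the cationic centre — a 1,2-hydride shift — upgrading the secondary cation to a tertiary one.
Step 3: H2O donates an oxygen lone pair into the empty p orbital of the cation, giving a protonated alcohol (an oxonium ion).
Step 4: Deprotonation of the oxonium oxygen by solvent water yields the neutral alcohol.
Total: 4 elementary steps.

4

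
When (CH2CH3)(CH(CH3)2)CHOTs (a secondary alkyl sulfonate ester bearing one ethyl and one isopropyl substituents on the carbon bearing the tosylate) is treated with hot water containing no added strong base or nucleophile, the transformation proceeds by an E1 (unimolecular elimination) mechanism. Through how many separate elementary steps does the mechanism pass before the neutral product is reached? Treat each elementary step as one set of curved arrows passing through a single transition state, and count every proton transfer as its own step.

Step 1: Rate-determining heterolysis of the C–O bond gives TsO⁻ and a secondary carbocation.
Step 2: A 1,2-hydride shift from the adjacent isopropyl carbon moves the positive charge from the secondary centre to an adjacent carbon, generating a more stable tertiary carbocation.
Step 3: A weak base (a water molecule from the solvent) removes a proton from a carbon adjacent to the cationic centre; the electrons of that C–H bond become the new π(C=C) bond, giving the alkene.
Total: 3 elementary steps.

3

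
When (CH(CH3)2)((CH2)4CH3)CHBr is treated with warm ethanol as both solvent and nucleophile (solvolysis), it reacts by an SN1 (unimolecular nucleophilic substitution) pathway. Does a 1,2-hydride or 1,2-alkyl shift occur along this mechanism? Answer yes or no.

yes

The first-formed carbocation is secondary.
The adjacent isopropyl carbon already bears 2 other carbon substituents and has a hydrogen to migrate; after a 1,2-hydride shift from that carbon the positive charge sits on a tertiary centre.
Tertiary is more stable than secondary, so the shift occurs.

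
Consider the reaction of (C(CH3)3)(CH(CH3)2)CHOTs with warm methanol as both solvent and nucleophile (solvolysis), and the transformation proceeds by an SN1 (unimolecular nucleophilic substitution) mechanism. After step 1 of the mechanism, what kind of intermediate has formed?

Step 1: Rate-determining heterolysis of the C–O bond gives TsO⁻ and a secondary carbocation.
After step 1 the species present is a secondary carbocation.

secondary carbocation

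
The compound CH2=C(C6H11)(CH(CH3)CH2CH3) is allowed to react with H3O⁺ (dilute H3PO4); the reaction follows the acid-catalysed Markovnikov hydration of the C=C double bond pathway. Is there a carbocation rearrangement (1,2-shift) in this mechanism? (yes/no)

The first-formed carbocation is tertiary.
No single 1,2-shift to an adjacent carbon would produce a more-substituted cation than the one already present, so no rearrangement occurs.

no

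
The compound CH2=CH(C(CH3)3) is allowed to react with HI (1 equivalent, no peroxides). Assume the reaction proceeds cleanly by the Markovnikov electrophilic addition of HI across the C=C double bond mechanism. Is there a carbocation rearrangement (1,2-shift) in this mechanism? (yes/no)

The first-formed carbocation is secondary.
The adjacent tert-butyl carbon has no hydrogen but bears methyl groups; migration of one methyl with its bonding pair (a 1,2-methyl shift) places the charge on a tertiary centre.
Tertiary is more stable than secondary, so the shift occurs.

yes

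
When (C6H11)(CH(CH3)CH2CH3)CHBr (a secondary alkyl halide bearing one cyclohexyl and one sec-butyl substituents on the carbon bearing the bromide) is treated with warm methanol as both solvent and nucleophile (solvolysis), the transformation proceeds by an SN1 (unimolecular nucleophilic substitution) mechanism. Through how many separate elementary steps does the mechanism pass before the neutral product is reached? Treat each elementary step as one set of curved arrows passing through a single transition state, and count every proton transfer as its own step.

Step 1: Rate-determining heterolysis of the C–Br bond gives Br⁻ and a secondary carbocation.
Step 2: Carbocation rearrangement: a 1,2-hydride shift from the adjacent cyclohexyl carbon converts the initially-formed secondary cation into the more stable tertiary cation.
Step 3: Nucleophilic capture: the oxygen of CH3OH bonds to the cationic carbon, producing an oxonium-ion intermediate.
Step 4: Deprotonation of the oxonium oxygen by solvent methanol yields the neutral ether.
Total: 4 elementary steps.

4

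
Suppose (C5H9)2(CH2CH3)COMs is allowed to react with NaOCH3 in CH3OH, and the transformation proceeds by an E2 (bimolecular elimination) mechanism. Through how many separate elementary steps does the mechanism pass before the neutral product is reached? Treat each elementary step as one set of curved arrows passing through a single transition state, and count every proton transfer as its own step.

1

Step 1: In one step, CH3O⁻ pulls off a β-proton, the C–O bond cleaves, and a C=C double bond forms between the α- and β-carbons (E2, anti elimination).
Total: 1 elementary step.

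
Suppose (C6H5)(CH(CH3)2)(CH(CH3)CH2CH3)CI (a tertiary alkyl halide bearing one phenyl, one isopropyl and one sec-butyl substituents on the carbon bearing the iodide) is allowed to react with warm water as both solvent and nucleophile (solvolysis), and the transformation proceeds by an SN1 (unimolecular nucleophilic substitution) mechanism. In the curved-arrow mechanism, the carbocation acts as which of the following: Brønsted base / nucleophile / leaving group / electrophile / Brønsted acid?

electrophile

Step 2: H2O donates an oxygen lone pair into the empty p orbital of the cation, giving a protonated alcohol (an oxonium ion).
The carbocation accepts an electron pair into an empty or π* orbital — it is the electrophile.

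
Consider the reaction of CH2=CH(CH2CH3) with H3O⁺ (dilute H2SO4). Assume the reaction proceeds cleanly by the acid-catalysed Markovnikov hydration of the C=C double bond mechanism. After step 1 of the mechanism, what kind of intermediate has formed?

secondary carbocation

Step 1: The π electrons of the C=C bond attack a proton of H3O⁺; Markovnikov addition places the new C–H on the less-substituted alkene carbon, so the positive charge ends up on the more-substituted carbon — a secondary carbocation. H2O is released.
After step 1 the species present is a secondary carbocation.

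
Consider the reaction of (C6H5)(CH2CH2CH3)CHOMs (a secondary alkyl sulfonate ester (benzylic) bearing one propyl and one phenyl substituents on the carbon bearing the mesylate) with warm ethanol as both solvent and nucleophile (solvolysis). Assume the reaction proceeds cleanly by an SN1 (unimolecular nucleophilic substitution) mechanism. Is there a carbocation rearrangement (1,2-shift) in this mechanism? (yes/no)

no

The first-formed carbocation is secondary.
No single 1,2-shift to an adjacent carbon would produce a more-substituted cation than the one already present, so no rearrangement occurs.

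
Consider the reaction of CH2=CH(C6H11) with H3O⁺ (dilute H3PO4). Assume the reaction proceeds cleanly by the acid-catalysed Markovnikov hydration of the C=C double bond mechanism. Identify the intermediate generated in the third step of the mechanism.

oxonium ion

Step 1: Protonation of the alkene by H3O⁺: the π bond acts as the nucleophile and picks up H⁺, giving the more stable (Markovnikov) secondary carbocation. H2O is released.
Step 2: A 1,2-hydride shift from the adjacent cyclohexyl carbon moves the positive charge from the secondary centre to an adjacent carbon, generating a more stable tertiary carbocation.
Step 3: Water acts as the nucleophile: an oxygen lone pair bonds to the cationic carbon, giving an oxonium-ion intermediate.
After step 3 the species present is an oxonium ion.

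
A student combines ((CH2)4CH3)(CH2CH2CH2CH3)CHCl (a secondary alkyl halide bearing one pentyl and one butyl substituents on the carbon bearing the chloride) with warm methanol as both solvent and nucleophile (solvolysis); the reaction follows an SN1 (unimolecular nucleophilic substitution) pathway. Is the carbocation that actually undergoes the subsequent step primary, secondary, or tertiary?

secondary

Step 1: The C–Cl bond breaks with both electrons going to the chloride; Cl⁻ leaves and a secondary carbocation remains.
No single 1,2-shift to an adjacent carbon would give a more-substituted cation, so no rearrangement occurs.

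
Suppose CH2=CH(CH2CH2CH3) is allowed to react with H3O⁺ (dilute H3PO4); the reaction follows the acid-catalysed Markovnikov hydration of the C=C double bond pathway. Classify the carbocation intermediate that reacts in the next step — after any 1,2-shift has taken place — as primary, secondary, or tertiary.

secondary

Step 1: The π electrons of the C=C bond attack a proton of H3O⁺; Markovnikov addition places the new C–H on the less-substituted alkene carbon, so the positive charge ends up on the more-substituted carbon — a secondary carbocation. H2O is released.
No single 1,2-shift to an adjacent carbon would give a more-substituted cation, so no rearrangement occurs.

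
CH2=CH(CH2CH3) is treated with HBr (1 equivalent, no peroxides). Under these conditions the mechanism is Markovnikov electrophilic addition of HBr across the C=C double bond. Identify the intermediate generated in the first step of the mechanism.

Step 1: Electrophilic addition begins with the π(C=C) electrons forming a bond to the proton of HBr. Following Markovnikov's rule, the resulting cation is secondary. The H–Br bond breaks heterolytically, releasing Br⁻.
After step 1 the species present is a secondary carbocation.

secondary carbocation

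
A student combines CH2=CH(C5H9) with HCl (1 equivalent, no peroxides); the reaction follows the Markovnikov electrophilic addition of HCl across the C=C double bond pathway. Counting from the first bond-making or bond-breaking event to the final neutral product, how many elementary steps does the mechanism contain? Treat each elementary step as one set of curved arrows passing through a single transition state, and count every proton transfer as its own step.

Step 1: Protonation of the alkene by HCl: the π bond acts as the nucleophile and picks up H⁺, giving the more stable (Markovnikov) secondary carbocation. The H–Cl bond breaks heterolytically, releasing Cl⁻.
Step 2: A hydride (H with its bonding pair) migrates from the adjacent cyclopentyl carbon to the cationic centre — a 1,2-hydride shift — upgrading the secondary cation to a tertiary one.
Step 3: Nucleophilic attack by Cl⁻ on the carbocation completes the addition, giving R–Cl.
Total: 3 elementary steps.

3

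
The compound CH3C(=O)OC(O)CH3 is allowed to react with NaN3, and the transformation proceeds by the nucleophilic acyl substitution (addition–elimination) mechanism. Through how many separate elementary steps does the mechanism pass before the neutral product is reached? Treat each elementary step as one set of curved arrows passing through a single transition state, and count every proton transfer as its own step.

2

Step 1: A lone pair on the N of N3⁻ attacks the electrophilic acyl carbon; the π(C=O) electrons move onto oxygen, giving a tetrahedral intermediate.
Step 2: Collapse of the tetrahedral intermediate: the alkoxide oxygen pushes its lone pair back to re-form C=O while CH3CO2⁻ leaves.
Total: 2 elementary steps.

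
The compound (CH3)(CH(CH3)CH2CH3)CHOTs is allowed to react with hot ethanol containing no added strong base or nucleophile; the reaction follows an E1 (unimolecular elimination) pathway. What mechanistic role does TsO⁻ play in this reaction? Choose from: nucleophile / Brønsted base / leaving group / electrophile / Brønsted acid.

leaving group

Step 1: The C–O bond breaks with both electrons going to the tosylate; TsO⁻ leaves and a secondary carbocation remains.
TsO⁻ departs with both electrons of the breaking σ-bond — that is the definition of a leaving group.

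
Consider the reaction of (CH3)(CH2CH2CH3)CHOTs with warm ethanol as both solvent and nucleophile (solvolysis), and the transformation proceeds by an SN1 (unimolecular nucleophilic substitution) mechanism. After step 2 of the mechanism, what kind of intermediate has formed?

Step 1: Unassisted departure of TsO⁻ (taking the C–O bonding pair) generates a secondary carbocation.
Step 2: A lone pair on the oxygen of CH3CH2OH attacks the carbocation, forming a new C–O σ-bond and an oxonium ion.
After step 2 the species present is an oxonium ion.

oxonium ion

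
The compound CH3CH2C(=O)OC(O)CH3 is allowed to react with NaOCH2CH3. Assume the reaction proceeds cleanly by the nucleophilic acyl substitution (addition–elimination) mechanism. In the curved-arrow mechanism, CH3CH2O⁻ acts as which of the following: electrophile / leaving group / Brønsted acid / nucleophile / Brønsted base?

nucleophile

Step 1: CH3CH2O⁻ adds to the carbonyl carbon; the C=O π electrons shift onto oxygen and a tetrahedral alkoxide intermediate forms.
CH3CH2O⁻ donates an electron pair to form a new σ-bond to carbon — it is the nucleophile.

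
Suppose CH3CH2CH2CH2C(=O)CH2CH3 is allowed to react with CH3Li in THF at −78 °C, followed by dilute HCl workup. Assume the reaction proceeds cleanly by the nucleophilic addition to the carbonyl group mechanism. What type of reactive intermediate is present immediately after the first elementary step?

tetrahedral alkoxide intermediate

Step 1: A lone pair / filled orbital on the carbanion-like carbon of CH3Li attacks the electrophilic carbonyl carbon; the π(C=O) electrons shift onto oxygen, producing a tetrahedral alkoxide intermediate.
After step 1 the species present is a tetrahedral alkoxide intermediate.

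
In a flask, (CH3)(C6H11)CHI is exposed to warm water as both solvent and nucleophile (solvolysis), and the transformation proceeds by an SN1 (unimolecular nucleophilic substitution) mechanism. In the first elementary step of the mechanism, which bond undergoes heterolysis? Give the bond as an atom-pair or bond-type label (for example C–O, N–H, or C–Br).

Step 1: Rate-determining heterolysis of the C–I bond gives I⁻ and a secondary carbocation.
The bond broken in this step is the C–I bond.

C–I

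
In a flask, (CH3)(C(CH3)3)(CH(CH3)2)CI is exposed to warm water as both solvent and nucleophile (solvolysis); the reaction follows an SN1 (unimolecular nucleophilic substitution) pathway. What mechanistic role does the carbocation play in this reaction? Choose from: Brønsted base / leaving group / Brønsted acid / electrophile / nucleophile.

electrophile

Step 2: A lone pair on the oxygen of H2O attacks the carbocation, forming a new C–O σ-bond and an oxonium ion.
The carbocation accepts an electron pair into an empty or π* orbital — it is the electrophile.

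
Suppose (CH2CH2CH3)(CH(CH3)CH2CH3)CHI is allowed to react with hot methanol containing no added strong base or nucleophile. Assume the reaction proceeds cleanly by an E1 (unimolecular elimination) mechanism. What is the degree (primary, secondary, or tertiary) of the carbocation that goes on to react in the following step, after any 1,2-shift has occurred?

tertiary

Step 1: Ionisation: the C–I σ-bond cleaves heterolytically; both bonding electrons depart with I⁻, leaving a secondary carbocation at the α-carbon.
Step 2: A 1,2-hydride shift from the adjacent sec-butyl carbon moves the positive charge from the secondary centre to an adjacent carbon, generating a more stable tertiary carbocation.
The cation rearranges from secondary to tertiary via a 1,2-hydride shift from the adjacent sec-butyl carbon; the tertiary cation is what reacts next.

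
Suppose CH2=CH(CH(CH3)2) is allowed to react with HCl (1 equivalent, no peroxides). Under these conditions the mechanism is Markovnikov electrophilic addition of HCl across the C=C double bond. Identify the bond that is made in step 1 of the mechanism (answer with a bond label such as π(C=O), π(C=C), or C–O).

C–H

Step 1: Electrophilic addition begins with the π(C=C) electrons forming a bond to the proton of HCl. Following Markovnikov's rule, the resulting cation is secondary. The H–Cl bond breaks heterolytically, releasing Cl⁻.
The bond formed in this step is the C–H bond.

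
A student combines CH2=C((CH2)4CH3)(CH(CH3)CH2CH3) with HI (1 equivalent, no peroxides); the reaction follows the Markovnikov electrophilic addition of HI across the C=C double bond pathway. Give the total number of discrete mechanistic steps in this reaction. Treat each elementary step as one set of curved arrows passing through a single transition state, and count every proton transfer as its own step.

2

Step 1: Electrophilic addition begins with the π(C=C) electrons forming a bond to the proton of HI. Following Markovnikov's rule, the resulting cation is tertiary. The H–I bond breaks heterolytically, releasing I⁻.
(No 1,2-shift: no single shift to an adjacent carbon would give a more stable cation.)
Step 2: Nucleophilic attack by I⁻ on the carbocation completes the addition, giving R–I.
Total: 2 elementary steps.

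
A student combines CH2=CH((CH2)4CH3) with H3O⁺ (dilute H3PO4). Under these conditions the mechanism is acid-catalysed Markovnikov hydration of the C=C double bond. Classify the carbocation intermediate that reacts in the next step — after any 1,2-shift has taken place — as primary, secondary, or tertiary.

secondary

Step 1: Electrophilic addition begins with the π(C=C) electrons forming a bond to the proton of H3O⁺. Following Markovnikov's rule, the resulting cation is secondary. H2O is released.
No single 1,2-shift to an adjacent carbon would give a more-substituted cation, so no rearrangement occurs.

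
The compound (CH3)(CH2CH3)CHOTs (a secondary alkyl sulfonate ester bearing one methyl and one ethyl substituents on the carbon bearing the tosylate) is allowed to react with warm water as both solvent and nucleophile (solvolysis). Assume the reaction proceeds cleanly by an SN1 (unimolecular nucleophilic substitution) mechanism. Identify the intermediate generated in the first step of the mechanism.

Step 1: Ionisation: the C–O σ-bond cleaves heterolytically; both bonding electrons depart with TsO⁻, leaving a secondary carbocation at the α-carbon.
After step 1 the species present is a secondary carbocation.

secondary carbocation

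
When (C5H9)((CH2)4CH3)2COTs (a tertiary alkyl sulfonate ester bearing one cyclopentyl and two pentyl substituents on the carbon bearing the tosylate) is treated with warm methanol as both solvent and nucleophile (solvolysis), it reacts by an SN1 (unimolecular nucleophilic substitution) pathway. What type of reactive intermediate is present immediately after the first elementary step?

tertiary carbocation

Step 1: Ionisation: the C–O σ-bond cleaves heterolytically; both bonding electrons depart with TsO⁻, leaving a tertiary carbocation at the α-carbon.
After step 1 the species present is a tertiary carbocation.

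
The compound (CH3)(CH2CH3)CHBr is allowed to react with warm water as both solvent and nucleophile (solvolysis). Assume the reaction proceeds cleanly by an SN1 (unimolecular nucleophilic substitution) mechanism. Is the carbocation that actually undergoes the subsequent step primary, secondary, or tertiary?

secondary

Step 1: Unassisted departure of Br⁻ (taking the C–Br bonding pair) generates a secondary carbocation.
No single 1,2-shift to an adjacent carbon would give a more-substituted cation, so no rearrangement occurs.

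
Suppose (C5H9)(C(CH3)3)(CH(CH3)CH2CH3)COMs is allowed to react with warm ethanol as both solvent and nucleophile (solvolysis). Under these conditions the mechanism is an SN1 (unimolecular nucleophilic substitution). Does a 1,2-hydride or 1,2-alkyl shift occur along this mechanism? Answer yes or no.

no

The first-formed carbocation is tertiary.
No single 1,2-shift to an adjacent carbon would produce a more-substituted cation than the one already present, so no rearrangement occurs.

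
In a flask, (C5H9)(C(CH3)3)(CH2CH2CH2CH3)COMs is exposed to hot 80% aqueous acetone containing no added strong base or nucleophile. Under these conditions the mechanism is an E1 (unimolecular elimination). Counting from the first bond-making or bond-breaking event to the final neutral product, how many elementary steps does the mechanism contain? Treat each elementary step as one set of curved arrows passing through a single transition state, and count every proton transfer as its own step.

Step 1: The C–O bond breaks with both electrons going to the mesylate; MsO⁻ leaves and a tertiary carbocation remains.
(No 1,2-shift: no single shift to an adjacent carbon would give a more stable cation.)
Step 2: A water molecule (solvent) deprotonates a β-carbon; as the C–H bond breaks, those electrons form the new alkene π bond.
Total: 2 elementary steps.

2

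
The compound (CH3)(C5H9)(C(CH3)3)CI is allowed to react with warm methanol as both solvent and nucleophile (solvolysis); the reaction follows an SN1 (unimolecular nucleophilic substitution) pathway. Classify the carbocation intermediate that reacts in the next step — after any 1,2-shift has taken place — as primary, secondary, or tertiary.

Step 1: Rate-determining heterolysis of the C–I bond gives I⁻ and a tertiary carbocation.
No single 1,2-shift to an adjacent carbon would give a more-substituted cation, so no rearrangement occurs.

tertiary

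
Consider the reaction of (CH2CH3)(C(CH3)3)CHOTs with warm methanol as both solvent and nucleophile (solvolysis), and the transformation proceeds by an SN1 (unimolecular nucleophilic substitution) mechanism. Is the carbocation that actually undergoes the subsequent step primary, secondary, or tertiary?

Step 1: Ionisation: the C–O σ-bond cleaves heterolytically; both bonding electrons depart with TsO⁻, leaving a secondary carbocation at the α-carbon.
Step 2: A methyl group with its bonding pair migrates from the adjacent tert-butyl carbon to the cationic centre — a 1,2-methyl shift — upgrading the secondary cation to a tertiary one.
The cation rearranges from secondary to tertiary via a 1,2-methyl shift from the adjacent tert-butyl carbon; the tertiary cation is what reacts next.

tertiary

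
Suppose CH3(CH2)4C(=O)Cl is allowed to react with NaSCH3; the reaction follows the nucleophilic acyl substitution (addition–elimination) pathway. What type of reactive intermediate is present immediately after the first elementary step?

tetrahedral intermediate

Step 1: Nucleophilic addition of CH3S⁻ to the acyl carbon breaks the π(C=O) bond and yields a tetrahedral, anionic intermediate.
After step 1 the species present is a tetrahedral intermediate.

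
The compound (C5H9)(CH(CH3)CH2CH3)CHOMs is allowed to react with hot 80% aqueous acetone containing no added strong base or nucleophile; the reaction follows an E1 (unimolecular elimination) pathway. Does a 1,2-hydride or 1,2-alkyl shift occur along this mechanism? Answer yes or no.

The first-formed carbocation is secondary.
The adjacent sec-butyl carbon already bears 2 other carbon substituents and has a hydrogen to migrate; after a 1,2-hydride shift from that carbon the positive charge sits on a tertiary centre.
Tertiary is more stable than secondary, so the shift occurs.

yes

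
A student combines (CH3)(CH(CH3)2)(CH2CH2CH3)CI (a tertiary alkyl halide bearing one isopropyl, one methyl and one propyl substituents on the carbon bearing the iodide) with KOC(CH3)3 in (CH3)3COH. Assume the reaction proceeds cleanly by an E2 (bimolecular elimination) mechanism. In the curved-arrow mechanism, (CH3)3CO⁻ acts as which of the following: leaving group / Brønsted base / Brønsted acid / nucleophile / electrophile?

Step 1: In one step, (CH3)3CO⁻ pulls off a β-proton, the C–I bond cleaves, and a C=C double bond forms between the α- and β-carbons (E2, anti elimination).
(CH3)3CO⁻ accepts a proton in a proton-transfer step — a Brønsted base.

Brønsted base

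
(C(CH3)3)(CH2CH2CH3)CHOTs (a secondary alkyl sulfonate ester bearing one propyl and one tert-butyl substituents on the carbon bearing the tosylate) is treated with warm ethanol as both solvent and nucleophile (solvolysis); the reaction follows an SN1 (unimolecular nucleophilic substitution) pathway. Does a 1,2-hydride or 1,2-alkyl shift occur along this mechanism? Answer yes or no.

The first-formed carbocation is secondary.
The adjacent tert-butyl carbon has no hydrogen but bears methyl groups; migration of one methyl with its bonding pair (a 1,2-methyl shift) places the charge on a tertiary centre.
Tertiary is more stable than secondary, so the shift occurs.

yes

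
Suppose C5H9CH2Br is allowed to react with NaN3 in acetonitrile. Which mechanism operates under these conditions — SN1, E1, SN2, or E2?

Conditions: a primary substrate with a strong nucleophile in the polar aprotic solvent acetonitrile.
These conditions are the textbook signature of the SN2 pathway.
An unhindered substrate with a strong nucleophile in a polar aprotic solvent favours one-step backside displacement.

SN2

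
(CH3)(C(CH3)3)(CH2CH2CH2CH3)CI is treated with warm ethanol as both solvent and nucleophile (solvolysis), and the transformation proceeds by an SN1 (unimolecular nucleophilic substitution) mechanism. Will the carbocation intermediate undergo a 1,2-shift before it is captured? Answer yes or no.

The first-formed carbocation is tertiary.
No single 1,2-shift to an adjacent carbon would produce a more-substituted cation than the one already present, so no rearrangement occurs.

no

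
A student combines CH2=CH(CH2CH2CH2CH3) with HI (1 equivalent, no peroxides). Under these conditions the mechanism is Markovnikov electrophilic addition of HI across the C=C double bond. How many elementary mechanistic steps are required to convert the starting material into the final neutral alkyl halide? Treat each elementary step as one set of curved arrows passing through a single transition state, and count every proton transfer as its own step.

2

Step 1: The π electrons of the C=C bond attack a proton of HI; Markovnikov addition places the new C–H on the less-substituted alkene carbon, so the positive charge ends up on the more-substituted carbon — a secondary carbocation. The H–I bond breaks heterolytically, releasing I⁻.
(No 1,2-shift: no single shift to an adjacent carbon would give a more stable cation.)
Step 2: The I⁻ anion donates a lone pair to the carbocation, forming the new C–I σ-bond and giving the neutral alkyl halide.
Total: 2 elementary steps.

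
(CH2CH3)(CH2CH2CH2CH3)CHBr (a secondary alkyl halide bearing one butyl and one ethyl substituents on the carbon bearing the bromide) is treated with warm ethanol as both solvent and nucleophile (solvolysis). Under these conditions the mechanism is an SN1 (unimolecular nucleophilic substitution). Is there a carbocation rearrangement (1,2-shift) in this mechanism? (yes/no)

no

The first-formed carbocation is secondary.
No single 1,2-shift to an adjacent carbon would produce a more-substituted cation than the one already present, so no rearrangement occurs.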